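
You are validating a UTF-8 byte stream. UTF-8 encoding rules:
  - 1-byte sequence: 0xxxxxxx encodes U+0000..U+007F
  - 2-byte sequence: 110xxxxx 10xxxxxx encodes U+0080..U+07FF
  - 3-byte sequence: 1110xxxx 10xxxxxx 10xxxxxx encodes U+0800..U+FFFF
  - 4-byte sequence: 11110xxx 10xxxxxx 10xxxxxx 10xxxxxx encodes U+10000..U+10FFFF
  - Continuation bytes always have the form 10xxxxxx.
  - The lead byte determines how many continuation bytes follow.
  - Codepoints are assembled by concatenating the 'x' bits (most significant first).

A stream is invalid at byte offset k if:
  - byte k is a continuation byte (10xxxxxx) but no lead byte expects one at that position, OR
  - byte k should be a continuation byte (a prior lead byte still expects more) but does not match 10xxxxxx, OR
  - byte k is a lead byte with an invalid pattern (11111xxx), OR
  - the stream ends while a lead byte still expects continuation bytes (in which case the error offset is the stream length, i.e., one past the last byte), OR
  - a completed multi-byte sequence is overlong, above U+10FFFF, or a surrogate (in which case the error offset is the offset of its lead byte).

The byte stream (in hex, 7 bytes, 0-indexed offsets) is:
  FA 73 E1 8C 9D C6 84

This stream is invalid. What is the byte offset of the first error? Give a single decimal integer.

Answer: 0

Derivation:
Byte[0]=FA: INVALID lead byte (not 0xxx/110x/1110/11110)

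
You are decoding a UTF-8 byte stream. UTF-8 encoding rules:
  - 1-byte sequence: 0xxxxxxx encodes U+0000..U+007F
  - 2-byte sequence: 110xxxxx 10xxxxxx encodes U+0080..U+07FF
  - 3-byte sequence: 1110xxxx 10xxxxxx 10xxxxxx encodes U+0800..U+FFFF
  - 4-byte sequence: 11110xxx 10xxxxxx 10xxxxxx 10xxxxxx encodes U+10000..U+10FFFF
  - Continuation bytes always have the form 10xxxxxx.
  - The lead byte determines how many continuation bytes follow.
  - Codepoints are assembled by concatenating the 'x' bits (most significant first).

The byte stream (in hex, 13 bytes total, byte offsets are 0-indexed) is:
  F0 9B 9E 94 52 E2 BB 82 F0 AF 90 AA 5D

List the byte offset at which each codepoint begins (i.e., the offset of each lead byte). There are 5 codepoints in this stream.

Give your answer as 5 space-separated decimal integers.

Byte[0]=F0: 4-byte lead, need 3 cont bytes. acc=0x0
Byte[1]=9B: continuation. acc=(acc<<6)|0x1B=0x1B
Byte[2]=9E: continuation. acc=(acc<<6)|0x1E=0x6DE
Byte[3]=94: continuation. acc=(acc<<6)|0x14=0x1B794
Completed: cp=U+1B794 (starts at byte 0)
Byte[4]=52: 1-byte ASCII. cp=U+0052
Byte[5]=E2: 3-byte lead, need 2 cont bytes. acc=0x2
Byte[6]=BB: continuation. acc=(acc<<6)|0x3B=0xBB
Byte[7]=82: continuation. acc=(acc<<6)|0x02=0x2EC2
Completed: cp=U+2EC2 (starts at byte 5)
Byte[8]=F0: 4-byte lead, need 3 cont bytes. acc=0x0
Byte[9]=AF: continuation. acc=(acc<<6)|0x2F=0x2F
Byte[10]=90: continuation. acc=(acc<<6)|0x10=0xBD0
Byte[11]=AA: continuation. acc=(acc<<6)|0x2A=0x2F42A
Completed: cp=U+2F42A (starts at byte 8)
Byte[12]=5D: 1-byte ASCII. cp=U+005D

Answer: 0 4 5 8 12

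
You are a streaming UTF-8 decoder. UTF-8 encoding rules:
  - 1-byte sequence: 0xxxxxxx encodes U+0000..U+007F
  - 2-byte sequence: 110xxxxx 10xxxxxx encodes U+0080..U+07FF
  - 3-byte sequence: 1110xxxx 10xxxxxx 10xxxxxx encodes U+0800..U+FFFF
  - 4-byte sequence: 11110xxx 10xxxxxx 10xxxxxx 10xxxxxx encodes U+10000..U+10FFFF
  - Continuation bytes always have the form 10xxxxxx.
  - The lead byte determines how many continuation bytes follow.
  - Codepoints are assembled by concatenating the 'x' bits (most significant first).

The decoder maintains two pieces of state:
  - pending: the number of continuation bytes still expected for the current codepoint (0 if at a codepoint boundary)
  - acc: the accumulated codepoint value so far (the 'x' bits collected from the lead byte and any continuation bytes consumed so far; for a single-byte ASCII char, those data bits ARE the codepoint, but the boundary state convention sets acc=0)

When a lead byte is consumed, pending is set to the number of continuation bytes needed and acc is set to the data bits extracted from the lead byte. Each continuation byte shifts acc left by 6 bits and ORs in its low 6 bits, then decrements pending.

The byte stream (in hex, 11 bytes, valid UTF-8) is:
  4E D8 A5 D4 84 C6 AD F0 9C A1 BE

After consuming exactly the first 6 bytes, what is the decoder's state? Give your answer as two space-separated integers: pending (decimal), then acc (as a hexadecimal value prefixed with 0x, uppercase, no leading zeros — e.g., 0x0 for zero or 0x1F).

Answer: 1 0x6

Derivation:
Byte[0]=4E: 1-byte. pending=0, acc=0x0
Byte[1]=D8: 2-byte lead. pending=1, acc=0x18
Byte[2]=A5: continuation. acc=(acc<<6)|0x25=0x625, pending=0
Byte[3]=D4: 2-byte lead. pending=1, acc=0x14
Byte[4]=84: continuation. acc=(acc<<6)|0x04=0x504, pending=0
Byte[5]=C6: 2-byte lead. pending=1, acc=0x6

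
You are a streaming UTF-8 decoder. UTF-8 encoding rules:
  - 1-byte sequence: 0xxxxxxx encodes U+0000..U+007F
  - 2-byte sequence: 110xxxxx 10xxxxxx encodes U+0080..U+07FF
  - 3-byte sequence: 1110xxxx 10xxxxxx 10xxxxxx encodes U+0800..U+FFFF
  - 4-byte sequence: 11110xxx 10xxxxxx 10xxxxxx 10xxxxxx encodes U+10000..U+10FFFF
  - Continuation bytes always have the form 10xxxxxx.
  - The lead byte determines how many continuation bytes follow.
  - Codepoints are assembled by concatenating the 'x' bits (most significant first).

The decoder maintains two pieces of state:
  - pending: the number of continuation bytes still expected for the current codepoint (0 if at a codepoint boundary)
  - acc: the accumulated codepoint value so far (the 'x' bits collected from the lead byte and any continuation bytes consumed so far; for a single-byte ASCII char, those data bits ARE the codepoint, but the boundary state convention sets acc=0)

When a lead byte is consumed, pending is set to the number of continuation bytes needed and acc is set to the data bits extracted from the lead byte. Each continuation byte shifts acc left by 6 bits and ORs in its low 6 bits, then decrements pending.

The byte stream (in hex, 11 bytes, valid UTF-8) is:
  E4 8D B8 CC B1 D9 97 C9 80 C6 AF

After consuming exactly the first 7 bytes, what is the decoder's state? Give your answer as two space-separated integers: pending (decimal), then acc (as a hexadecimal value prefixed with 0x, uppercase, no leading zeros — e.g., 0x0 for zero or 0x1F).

Byte[0]=E4: 3-byte lead. pending=2, acc=0x4
Byte[1]=8D: continuation. acc=(acc<<6)|0x0D=0x10D, pending=1
Byte[2]=B8: continuation. acc=(acc<<6)|0x38=0x4378, pending=0
Byte[3]=CC: 2-byte lead. pending=1, acc=0xC
Byte[4]=B1: continuation. acc=(acc<<6)|0x31=0x331, pending=0
Byte[5]=D9: 2-byte lead. pending=1, acc=0x19
Byte[6]=97: continuation. acc=(acc<<6)|0x17=0x657, pending=0

Answer: 0 0x657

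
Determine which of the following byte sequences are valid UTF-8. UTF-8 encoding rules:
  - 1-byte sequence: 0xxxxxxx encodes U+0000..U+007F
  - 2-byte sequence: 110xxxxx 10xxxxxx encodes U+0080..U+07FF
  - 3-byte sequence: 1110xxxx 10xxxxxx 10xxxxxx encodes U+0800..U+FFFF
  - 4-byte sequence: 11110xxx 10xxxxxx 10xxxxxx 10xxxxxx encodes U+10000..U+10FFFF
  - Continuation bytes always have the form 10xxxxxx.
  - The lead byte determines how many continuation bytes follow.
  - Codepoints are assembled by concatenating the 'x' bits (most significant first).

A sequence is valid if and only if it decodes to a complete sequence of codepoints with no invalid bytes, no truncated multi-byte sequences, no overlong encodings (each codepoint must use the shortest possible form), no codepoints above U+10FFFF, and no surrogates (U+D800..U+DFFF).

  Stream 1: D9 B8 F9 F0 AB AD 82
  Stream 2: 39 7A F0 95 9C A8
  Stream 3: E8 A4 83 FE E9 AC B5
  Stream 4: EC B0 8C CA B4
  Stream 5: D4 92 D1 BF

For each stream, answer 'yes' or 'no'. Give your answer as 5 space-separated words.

Answer: no yes no yes yes

Derivation:
Stream 1: error at byte offset 2. INVALID
Stream 2: decodes cleanly. VALID
Stream 3: error at byte offset 3. INVALID
Stream 4: decodes cleanly. VALID
Stream 5: decodes cleanly. VALID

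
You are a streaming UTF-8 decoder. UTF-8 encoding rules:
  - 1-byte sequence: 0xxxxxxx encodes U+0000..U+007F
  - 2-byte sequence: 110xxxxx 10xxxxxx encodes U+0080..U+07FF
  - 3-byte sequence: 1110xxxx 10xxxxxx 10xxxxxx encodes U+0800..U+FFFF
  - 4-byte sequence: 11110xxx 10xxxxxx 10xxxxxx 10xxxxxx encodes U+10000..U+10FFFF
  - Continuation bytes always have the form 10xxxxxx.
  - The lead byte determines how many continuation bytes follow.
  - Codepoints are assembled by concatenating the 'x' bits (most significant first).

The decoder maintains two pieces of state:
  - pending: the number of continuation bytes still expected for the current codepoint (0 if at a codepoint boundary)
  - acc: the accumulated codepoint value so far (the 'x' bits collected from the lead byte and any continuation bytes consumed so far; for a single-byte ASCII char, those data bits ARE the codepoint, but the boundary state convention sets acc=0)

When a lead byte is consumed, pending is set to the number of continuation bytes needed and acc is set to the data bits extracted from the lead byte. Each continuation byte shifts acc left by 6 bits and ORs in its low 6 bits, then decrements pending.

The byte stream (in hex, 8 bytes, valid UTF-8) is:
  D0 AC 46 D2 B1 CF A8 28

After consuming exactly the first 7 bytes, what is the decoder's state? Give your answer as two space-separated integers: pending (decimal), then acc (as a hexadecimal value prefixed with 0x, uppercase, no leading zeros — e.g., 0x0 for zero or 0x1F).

Answer: 0 0x3E8

Derivation:
Byte[0]=D0: 2-byte lead. pending=1, acc=0x10
Byte[1]=AC: continuation. acc=(acc<<6)|0x2C=0x42C, pending=0
Byte[2]=46: 1-byte. pending=0, acc=0x0
Byte[3]=D2: 2-byte lead. pending=1, acc=0x12
Byte[4]=B1: continuation. acc=(acc<<6)|0x31=0x4B1, pending=0
Byte[5]=CF: 2-byte lead. pending=1, acc=0xF
Byte[6]=A8: continuation. acc=(acc<<6)|0x28=0x3E8, pending=0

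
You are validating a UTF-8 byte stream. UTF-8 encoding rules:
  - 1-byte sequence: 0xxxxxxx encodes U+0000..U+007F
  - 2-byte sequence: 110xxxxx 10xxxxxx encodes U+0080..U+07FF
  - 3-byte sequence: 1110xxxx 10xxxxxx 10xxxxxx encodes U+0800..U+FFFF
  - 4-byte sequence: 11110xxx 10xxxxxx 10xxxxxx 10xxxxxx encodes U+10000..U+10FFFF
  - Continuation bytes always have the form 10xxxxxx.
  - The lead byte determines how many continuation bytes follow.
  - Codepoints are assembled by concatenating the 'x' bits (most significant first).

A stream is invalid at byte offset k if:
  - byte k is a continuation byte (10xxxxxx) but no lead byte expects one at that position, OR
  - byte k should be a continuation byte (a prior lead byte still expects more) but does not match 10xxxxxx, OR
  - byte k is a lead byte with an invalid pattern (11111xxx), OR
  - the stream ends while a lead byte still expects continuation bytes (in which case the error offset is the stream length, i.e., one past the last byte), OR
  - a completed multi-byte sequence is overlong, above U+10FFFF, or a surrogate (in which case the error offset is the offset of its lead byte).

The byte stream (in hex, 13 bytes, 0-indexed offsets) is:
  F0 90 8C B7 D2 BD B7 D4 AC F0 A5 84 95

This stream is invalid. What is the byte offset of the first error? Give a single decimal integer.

Answer: 6

Derivation:
Byte[0]=F0: 4-byte lead, need 3 cont bytes. acc=0x0
Byte[1]=90: continuation. acc=(acc<<6)|0x10=0x10
Byte[2]=8C: continuation. acc=(acc<<6)|0x0C=0x40C
Byte[3]=B7: continuation. acc=(acc<<6)|0x37=0x10337
Completed: cp=U+10337 (starts at byte 0)
Byte[4]=D2: 2-byte lead, need 1 cont bytes. acc=0x12
Byte[5]=BD: continuation. acc=(acc<<6)|0x3D=0x4BD
Completed: cp=U+04BD (starts at byte 4)
Byte[6]=B7: INVALID lead byte (not 0xxx/110x/1110/11110)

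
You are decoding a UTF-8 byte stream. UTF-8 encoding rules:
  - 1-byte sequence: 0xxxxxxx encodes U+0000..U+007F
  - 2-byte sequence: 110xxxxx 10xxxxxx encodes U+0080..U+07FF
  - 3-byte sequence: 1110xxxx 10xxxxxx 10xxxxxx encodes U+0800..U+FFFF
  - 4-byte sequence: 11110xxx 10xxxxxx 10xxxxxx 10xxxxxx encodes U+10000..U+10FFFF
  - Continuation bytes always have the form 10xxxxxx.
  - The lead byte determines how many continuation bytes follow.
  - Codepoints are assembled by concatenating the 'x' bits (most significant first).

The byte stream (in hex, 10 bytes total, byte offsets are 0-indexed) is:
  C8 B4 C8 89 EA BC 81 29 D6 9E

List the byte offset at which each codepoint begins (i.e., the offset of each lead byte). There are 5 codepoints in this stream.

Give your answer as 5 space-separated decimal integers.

Answer: 0 2 4 7 8

Derivation:
Byte[0]=C8: 2-byte lead, need 1 cont bytes. acc=0x8
Byte[1]=B4: continuation. acc=(acc<<6)|0x34=0x234
Completed: cp=U+0234 (starts at byte 0)
Byte[2]=C8: 2-byte lead, need 1 cont bytes. acc=0x8
Byte[3]=89: continuation. acc=(acc<<6)|0x09=0x209
Completed: cp=U+0209 (starts at byte 2)
Byte[4]=EA: 3-byte lead, need 2 cont bytes. acc=0xA
Byte[5]=BC: continuation. acc=(acc<<6)|0x3C=0x2BC
Byte[6]=81: continuation. acc=(acc<<6)|0x01=0xAF01
Completed: cp=U+AF01 (starts at byte 4)
Byte[7]=29: 1-byte ASCII. cp=U+0029
Byte[8]=D6: 2-byte lead, need 1 cont bytes. acc=0x16
Byte[9]=9E: continuation. acc=(acc<<6)|0x1E=0x59E
Completed: cp=U+059E (starts at byte 8)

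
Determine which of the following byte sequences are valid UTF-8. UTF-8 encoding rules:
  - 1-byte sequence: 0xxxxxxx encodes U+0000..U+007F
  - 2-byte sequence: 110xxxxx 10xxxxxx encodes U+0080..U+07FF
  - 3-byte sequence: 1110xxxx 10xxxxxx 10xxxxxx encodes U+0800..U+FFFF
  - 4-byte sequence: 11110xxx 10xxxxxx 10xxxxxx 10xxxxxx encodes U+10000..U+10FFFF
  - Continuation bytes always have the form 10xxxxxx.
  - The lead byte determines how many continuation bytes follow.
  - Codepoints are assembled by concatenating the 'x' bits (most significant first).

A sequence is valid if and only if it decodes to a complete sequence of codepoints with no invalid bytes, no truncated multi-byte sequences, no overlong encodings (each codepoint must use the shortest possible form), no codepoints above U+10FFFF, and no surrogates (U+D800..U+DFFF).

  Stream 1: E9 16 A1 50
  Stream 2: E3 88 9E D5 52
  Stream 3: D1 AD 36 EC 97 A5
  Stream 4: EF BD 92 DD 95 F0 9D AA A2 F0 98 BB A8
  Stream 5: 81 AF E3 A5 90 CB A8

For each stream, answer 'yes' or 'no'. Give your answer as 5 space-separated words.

Answer: no no yes yes no

Derivation:
Stream 1: error at byte offset 1. INVALID
Stream 2: error at byte offset 4. INVALID
Stream 3: decodes cleanly. VALID
Stream 4: decodes cleanly. VALID
Stream 5: error at byte offset 0. INVALID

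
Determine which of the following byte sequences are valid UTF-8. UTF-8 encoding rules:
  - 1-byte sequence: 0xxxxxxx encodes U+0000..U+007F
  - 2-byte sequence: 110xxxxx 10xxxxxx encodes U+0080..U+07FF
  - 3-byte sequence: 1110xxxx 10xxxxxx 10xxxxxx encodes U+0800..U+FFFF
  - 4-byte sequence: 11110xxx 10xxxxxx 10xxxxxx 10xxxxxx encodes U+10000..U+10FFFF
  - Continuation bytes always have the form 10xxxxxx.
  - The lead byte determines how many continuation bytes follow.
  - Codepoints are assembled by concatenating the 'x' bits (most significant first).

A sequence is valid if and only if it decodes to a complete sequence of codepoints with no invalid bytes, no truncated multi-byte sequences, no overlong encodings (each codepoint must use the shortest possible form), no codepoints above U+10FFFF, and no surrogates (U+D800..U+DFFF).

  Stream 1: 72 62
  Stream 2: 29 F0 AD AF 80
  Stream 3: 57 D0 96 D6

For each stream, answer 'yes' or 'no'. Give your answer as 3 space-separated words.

Answer: yes yes no

Derivation:
Stream 1: decodes cleanly. VALID
Stream 2: decodes cleanly. VALID
Stream 3: error at byte offset 4. INVALID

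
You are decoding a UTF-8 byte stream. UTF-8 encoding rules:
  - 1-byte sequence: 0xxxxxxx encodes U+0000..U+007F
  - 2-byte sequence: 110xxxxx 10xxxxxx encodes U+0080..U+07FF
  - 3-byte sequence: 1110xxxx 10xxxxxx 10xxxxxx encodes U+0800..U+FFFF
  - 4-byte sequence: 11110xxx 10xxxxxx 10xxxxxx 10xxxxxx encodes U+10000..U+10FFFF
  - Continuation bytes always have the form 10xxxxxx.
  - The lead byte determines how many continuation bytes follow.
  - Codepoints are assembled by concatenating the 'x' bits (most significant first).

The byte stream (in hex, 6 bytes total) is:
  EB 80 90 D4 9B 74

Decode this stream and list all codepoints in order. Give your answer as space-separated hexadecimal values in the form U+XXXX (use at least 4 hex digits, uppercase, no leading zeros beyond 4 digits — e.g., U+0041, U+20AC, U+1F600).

Byte[0]=EB: 3-byte lead, need 2 cont bytes. acc=0xB
Byte[1]=80: continuation. acc=(acc<<6)|0x00=0x2C0
Byte[2]=90: continuation. acc=(acc<<6)|0x10=0xB010
Completed: cp=U+B010 (starts at byte 0)
Byte[3]=D4: 2-byte lead, need 1 cont bytes. acc=0x14
Byte[4]=9B: continuation. acc=(acc<<6)|0x1B=0x51B
Completed: cp=U+051B (starts at byte 3)
Byte[5]=74: 1-byte ASCII. cp=U+0074

Answer: U+B010 U+051B U+0074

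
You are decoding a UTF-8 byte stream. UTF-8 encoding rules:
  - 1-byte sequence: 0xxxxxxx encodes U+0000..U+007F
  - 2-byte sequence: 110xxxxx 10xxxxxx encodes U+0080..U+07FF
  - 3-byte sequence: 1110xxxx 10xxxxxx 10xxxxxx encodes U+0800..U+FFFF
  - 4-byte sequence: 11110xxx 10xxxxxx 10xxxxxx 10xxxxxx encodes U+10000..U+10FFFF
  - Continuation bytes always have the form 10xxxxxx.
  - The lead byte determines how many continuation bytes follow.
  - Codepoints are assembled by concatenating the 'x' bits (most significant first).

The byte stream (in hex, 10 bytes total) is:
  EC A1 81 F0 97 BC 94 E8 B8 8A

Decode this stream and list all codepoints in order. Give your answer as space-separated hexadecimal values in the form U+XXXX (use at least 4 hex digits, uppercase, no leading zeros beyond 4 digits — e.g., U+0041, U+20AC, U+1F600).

Byte[0]=EC: 3-byte lead, need 2 cont bytes. acc=0xC
Byte[1]=A1: continuation. acc=(acc<<6)|0x21=0x321
Byte[2]=81: continuation. acc=(acc<<6)|0x01=0xC841
Completed: cp=U+C841 (starts at byte 0)
Byte[3]=F0: 4-byte lead, need 3 cont bytes. acc=0x0
Byte[4]=97: continuation. acc=(acc<<6)|0x17=0x17
Byte[5]=BC: continuation. acc=(acc<<6)|0x3C=0x5FC
Byte[6]=94: continuation. acc=(acc<<6)|0x14=0x17F14
Completed: cp=U+17F14 (starts at byte 3)
Byte[7]=E8: 3-byte lead, need 2 cont bytes. acc=0x8
Byte[8]=B8: continuation. acc=(acc<<6)|0x38=0x238
Byte[9]=8A: continuation. acc=(acc<<6)|0x0A=0x8E0A
Completed: cp=U+8E0A (starts at byte 7)

Answer: U+C841 U+17F14 U+8E0A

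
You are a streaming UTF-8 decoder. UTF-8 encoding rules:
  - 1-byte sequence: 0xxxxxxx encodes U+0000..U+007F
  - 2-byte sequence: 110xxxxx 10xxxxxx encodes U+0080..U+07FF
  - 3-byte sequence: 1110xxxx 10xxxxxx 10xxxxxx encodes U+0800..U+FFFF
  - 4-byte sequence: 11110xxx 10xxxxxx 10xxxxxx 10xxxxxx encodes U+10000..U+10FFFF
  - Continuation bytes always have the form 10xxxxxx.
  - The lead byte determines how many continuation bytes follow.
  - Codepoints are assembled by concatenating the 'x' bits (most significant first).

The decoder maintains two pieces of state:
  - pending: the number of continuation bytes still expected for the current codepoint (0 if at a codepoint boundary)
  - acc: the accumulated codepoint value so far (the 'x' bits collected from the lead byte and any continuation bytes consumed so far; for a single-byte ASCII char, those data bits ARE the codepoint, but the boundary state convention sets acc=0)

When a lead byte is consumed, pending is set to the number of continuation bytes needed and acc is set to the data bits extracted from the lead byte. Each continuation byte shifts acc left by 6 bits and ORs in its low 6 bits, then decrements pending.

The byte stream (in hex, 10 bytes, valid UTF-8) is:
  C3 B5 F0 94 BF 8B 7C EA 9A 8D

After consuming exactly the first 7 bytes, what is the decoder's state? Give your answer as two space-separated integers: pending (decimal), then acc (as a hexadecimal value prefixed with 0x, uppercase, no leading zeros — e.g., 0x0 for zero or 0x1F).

Answer: 0 0x0

Derivation:
Byte[0]=C3: 2-byte lead. pending=1, acc=0x3
Byte[1]=B5: continuation. acc=(acc<<6)|0x35=0xF5, pending=0
Byte[2]=F0: 4-byte lead. pending=3, acc=0x0
Byte[3]=94: continuation. acc=(acc<<6)|0x14=0x14, pending=2
Byte[4]=BF: continuation. acc=(acc<<6)|0x3F=0x53F, pending=1
Byte[5]=8B: continuation. acc=(acc<<6)|0x0B=0x14FCB, pending=0
Byte[6]=7C: 1-byte. pending=0, acc=0x0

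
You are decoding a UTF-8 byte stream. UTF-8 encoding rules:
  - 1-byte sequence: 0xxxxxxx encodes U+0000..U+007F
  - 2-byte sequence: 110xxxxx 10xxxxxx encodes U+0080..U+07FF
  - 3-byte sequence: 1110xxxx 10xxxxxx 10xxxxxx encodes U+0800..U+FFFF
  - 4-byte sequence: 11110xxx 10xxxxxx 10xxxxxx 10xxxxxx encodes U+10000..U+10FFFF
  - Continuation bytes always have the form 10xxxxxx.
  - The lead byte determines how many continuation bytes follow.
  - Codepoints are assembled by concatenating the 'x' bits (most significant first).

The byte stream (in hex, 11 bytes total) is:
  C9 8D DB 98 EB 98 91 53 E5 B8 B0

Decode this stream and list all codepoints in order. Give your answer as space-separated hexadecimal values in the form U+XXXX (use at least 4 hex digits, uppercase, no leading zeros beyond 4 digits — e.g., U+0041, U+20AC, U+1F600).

Byte[0]=C9: 2-byte lead, need 1 cont bytes. acc=0x9
Byte[1]=8D: continuation. acc=(acc<<6)|0x0D=0x24D
Completed: cp=U+024D (starts at byte 0)
Byte[2]=DB: 2-byte lead, need 1 cont bytes. acc=0x1B
Byte[3]=98: continuation. acc=(acc<<6)|0x18=0x6D8
Completed: cp=U+06D8 (starts at byte 2)
Byte[4]=EB: 3-byte lead, need 2 cont bytes. acc=0xB
Byte[5]=98: continuation. acc=(acc<<6)|0x18=0x2D8
Byte[6]=91: continuation. acc=(acc<<6)|0x11=0xB611
Completed: cp=U+B611 (starts at byte 4)
Byte[7]=53: 1-byte ASCII. cp=U+0053
Byte[8]=E5: 3-byte lead, need 2 cont bytes. acc=0x5
Byte[9]=B8: continuation. acc=(acc<<6)|0x38=0x178
Byte[10]=B0: continuation. acc=(acc<<6)|0x30=0x5E30
Completed: cp=U+5E30 (starts at byte 8)

Answer: U+024D U+06D8 U+B611 U+0053 U+5E30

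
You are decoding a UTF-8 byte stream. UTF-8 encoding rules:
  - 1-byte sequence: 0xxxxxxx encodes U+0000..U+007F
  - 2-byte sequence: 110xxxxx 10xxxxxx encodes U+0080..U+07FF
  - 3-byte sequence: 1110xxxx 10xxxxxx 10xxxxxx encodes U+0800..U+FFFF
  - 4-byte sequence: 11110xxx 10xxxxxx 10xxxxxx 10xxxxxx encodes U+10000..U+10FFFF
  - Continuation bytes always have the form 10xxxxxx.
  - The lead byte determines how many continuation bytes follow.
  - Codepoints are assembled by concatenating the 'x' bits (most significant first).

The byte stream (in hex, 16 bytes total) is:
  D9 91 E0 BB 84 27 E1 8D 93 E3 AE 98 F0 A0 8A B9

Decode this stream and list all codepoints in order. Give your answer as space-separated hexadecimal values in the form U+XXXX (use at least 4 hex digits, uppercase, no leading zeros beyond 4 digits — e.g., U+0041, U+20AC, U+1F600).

Byte[0]=D9: 2-byte lead, need 1 cont bytes. acc=0x19
Byte[1]=91: continuation. acc=(acc<<6)|0x11=0x651
Completed: cp=U+0651 (starts at byte 0)
Byte[2]=E0: 3-byte lead, need 2 cont bytes. acc=0x0
Byte[3]=BB: continuation. acc=(acc<<6)|0x3B=0x3B
Byte[4]=84: continuation. acc=(acc<<6)|0x04=0xEC4
Completed: cp=U+0EC4 (starts at byte 2)
Byte[5]=27: 1-byte ASCII. cp=U+0027
Byte[6]=E1: 3-byte lead, need 2 cont bytes. acc=0x1
Byte[7]=8D: continuation. acc=(acc<<6)|0x0D=0x4D
Byte[8]=93: continuation. acc=(acc<<6)|0x13=0x1353
Completed: cp=U+1353 (starts at byte 6)
Byte[9]=E3: 3-byte lead, need 2 cont bytes. acc=0x3
Byte[10]=AE: continuation. acc=(acc<<6)|0x2E=0xEE
Byte[11]=98: continuation. acc=(acc<<6)|0x18=0x3B98
Completed: cp=U+3B98 (starts at byte 9)
Byte[12]=F0: 4-byte lead, need 3 cont bytes. acc=0x0
Byte[13]=A0: continuation. acc=(acc<<6)|0x20=0x20
Byte[14]=8A: continuation. acc=(acc<<6)|0x0A=0x80A
Byte[15]=B9: continuation. acc=(acc<<6)|0x39=0x202B9
Completed: cp=U+202B9 (starts at byte 12)

Answer: U+0651 U+0EC4 U+0027 U+1353 U+3B98 U+202B9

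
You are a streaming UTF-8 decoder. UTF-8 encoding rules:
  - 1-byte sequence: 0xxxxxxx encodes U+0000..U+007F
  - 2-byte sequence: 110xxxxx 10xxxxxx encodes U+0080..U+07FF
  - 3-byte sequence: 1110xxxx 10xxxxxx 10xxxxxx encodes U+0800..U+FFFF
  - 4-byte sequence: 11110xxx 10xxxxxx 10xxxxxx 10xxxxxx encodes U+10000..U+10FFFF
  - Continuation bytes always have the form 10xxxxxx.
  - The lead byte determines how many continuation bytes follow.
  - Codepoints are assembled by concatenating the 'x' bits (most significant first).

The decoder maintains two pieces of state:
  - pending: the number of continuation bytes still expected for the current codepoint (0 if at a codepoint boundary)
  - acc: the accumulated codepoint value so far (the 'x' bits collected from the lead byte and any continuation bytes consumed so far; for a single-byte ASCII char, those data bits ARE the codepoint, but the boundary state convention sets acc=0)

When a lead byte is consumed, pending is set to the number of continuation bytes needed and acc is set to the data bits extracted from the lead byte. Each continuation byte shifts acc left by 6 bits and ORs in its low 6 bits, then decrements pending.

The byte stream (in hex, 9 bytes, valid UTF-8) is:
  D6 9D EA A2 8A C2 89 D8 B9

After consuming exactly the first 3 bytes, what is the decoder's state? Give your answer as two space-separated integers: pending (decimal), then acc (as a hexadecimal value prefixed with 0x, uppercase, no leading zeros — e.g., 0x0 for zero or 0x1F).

Byte[0]=D6: 2-byte lead. pending=1, acc=0x16
Byte[1]=9D: continuation. acc=(acc<<6)|0x1D=0x59D, pending=0
Byte[2]=EA: 3-byte lead. pending=2, acc=0xA

Answer: 2 0xA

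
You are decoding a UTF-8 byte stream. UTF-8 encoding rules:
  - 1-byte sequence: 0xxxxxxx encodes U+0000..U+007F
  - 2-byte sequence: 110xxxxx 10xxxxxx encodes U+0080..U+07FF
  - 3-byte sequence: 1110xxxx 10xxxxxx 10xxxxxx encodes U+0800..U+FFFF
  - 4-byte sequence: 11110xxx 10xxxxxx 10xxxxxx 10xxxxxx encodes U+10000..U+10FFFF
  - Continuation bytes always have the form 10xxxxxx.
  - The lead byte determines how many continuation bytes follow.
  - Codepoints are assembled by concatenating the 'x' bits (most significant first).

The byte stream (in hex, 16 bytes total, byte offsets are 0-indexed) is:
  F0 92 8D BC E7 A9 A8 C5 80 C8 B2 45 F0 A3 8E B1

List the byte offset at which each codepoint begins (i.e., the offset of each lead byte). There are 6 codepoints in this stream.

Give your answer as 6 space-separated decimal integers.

Byte[0]=F0: 4-byte lead, need 3 cont bytes. acc=0x0
Byte[1]=92: continuation. acc=(acc<<6)|0x12=0x12
Byte[2]=8D: continuation. acc=(acc<<6)|0x0D=0x48D
Byte[3]=BC: continuation. acc=(acc<<6)|0x3C=0x1237C
Completed: cp=U+1237C (starts at byte 0)
Byte[4]=E7: 3-byte lead, need 2 cont bytes. acc=0x7
Byte[5]=A9: continuation. acc=(acc<<6)|0x29=0x1E9
Byte[6]=A8: continuation. acc=(acc<<6)|0x28=0x7A68
Completed: cp=U+7A68 (starts at byte 4)
Byte[7]=C5: 2-byte lead, need 1 cont bytes. acc=0x5
Byte[8]=80: continuation. acc=(acc<<6)|0x00=0x140
Completed: cp=U+0140 (starts at byte 7)
Byte[9]=C8: 2-byte lead, need 1 cont bytes. acc=0x8
Byte[10]=B2: continuation. acc=(acc<<6)|0x32=0x232
Completed: cp=U+0232 (starts at byte 9)
Byte[11]=45: 1-byte ASCII. cp=U+0045
Byte[12]=F0: 4-byte lead, need 3 cont bytes. acc=0x0
Byte[13]=A3: continuation. acc=(acc<<6)|0x23=0x23
Byte[14]=8E: continuation. acc=(acc<<6)|0x0E=0x8CE
Byte[15]=B1: continuation. acc=(acc<<6)|0x31=0x233B1
Completed: cp=U+233B1 (starts at byte 12)

Answer: 0 4 7 9 11 12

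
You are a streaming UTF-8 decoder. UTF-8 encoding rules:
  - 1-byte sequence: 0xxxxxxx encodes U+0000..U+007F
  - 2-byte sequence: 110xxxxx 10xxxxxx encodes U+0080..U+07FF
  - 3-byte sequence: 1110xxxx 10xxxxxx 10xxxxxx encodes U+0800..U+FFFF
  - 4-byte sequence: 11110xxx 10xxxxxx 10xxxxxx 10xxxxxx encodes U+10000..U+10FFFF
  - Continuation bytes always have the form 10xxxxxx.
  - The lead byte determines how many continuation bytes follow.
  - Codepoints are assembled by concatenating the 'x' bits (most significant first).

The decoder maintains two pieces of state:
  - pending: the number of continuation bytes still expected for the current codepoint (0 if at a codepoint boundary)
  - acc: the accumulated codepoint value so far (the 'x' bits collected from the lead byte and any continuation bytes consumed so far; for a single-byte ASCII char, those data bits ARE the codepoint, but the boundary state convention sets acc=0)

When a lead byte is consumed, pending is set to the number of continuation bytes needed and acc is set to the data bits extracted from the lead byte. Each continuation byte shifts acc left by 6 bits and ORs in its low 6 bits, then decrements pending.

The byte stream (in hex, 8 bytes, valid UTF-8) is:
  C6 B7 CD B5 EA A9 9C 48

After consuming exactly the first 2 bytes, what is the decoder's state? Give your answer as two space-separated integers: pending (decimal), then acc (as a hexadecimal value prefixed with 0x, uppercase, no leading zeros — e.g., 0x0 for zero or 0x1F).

Answer: 0 0x1B7

Derivation:
Byte[0]=C6: 2-byte lead. pending=1, acc=0x6
Byte[1]=B7: continuation. acc=(acc<<6)|0x37=0x1B7, pending=0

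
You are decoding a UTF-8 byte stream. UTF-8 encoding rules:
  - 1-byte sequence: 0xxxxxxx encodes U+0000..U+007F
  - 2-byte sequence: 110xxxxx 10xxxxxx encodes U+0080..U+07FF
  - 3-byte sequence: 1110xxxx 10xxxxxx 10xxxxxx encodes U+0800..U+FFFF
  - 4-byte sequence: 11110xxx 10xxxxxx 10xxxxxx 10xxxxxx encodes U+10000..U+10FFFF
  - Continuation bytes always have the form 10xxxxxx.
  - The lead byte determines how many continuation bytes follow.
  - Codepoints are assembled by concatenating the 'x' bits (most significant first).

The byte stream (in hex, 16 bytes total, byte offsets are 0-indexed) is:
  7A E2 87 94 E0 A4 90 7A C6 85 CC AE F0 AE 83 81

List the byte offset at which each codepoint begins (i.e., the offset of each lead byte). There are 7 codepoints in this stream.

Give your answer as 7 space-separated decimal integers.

Byte[0]=7A: 1-byte ASCII. cp=U+007A
Byte[1]=E2: 3-byte lead, need 2 cont bytes. acc=0x2
Byte[2]=87: continuation. acc=(acc<<6)|0x07=0x87
Byte[3]=94: continuation. acc=(acc<<6)|0x14=0x21D4
Completed: cp=U+21D4 (starts at byte 1)
Byte[4]=E0: 3-byte lead, need 2 cont bytes. acc=0x0
Byte[5]=A4: continuation. acc=(acc<<6)|0x24=0x24
Byte[6]=90: continuation. acc=(acc<<6)|0x10=0x910
Completed: cp=U+0910 (starts at byte 4)
Byte[7]=7A: 1-byte ASCII. cp=U+007A
Byte[8]=C6: 2-byte lead, need 1 cont bytes. acc=0x6
Byte[9]=85: continuation. acc=(acc<<6)|0x05=0x185
Completed: cp=U+0185 (starts at byte 8)
Byte[10]=CC: 2-byte lead, need 1 cont bytes. acc=0xC
Byte[11]=AE: continuation. acc=(acc<<6)|0x2E=0x32E
Completed: cp=U+032E (starts at byte 10)
Byte[12]=F0: 4-byte lead, need 3 cont bytes. acc=0x0
Byte[13]=AE: continuation. acc=(acc<<6)|0x2E=0x2E
Byte[14]=83: continuation. acc=(acc<<6)|0x03=0xB83
Byte[15]=81: continuation. acc=(acc<<6)|0x01=0x2E0C1
Completed: cp=U+2E0C1 (starts at byte 12)

Answer: 0 1 4 7 8 10 12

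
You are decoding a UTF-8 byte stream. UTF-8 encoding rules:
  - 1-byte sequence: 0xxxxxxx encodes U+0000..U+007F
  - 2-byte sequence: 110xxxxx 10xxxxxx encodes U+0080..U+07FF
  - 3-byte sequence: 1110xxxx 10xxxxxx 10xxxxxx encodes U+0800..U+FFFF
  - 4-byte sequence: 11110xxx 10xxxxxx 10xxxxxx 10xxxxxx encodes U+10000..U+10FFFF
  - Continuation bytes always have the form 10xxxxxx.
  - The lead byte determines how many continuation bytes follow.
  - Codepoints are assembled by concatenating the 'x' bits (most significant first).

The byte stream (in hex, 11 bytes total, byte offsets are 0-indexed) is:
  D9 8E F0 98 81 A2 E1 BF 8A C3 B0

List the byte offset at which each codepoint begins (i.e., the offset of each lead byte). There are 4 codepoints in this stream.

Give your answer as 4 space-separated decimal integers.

Byte[0]=D9: 2-byte lead, need 1 cont bytes. acc=0x19
Byte[1]=8E: continuation. acc=(acc<<6)|0x0E=0x64E
Completed: cp=U+064E (starts at byte 0)
Byte[2]=F0: 4-byte lead, need 3 cont bytes. acc=0x0
Byte[3]=98: continuation. acc=(acc<<6)|0x18=0x18
Byte[4]=81: continuation. acc=(acc<<6)|0x01=0x601
Byte[5]=A2: continuation. acc=(acc<<6)|0x22=0x18062
Completed: cp=U+18062 (starts at byte 2)
Byte[6]=E1: 3-byte lead, need 2 cont bytes. acc=0x1
Byte[7]=BF: continuation. acc=(acc<<6)|0x3F=0x7F
Byte[8]=8A: continuation. acc=(acc<<6)|0x0A=0x1FCA
Completed: cp=U+1FCA (starts at byte 6)
Byte[9]=C3: 2-byte lead, need 1 cont bytes. acc=0x3
Byte[10]=B0: continuation. acc=(acc<<6)|0x30=0xF0
Completed: cp=U+00F0 (starts at byte 9)

Answer: 0 2 6 9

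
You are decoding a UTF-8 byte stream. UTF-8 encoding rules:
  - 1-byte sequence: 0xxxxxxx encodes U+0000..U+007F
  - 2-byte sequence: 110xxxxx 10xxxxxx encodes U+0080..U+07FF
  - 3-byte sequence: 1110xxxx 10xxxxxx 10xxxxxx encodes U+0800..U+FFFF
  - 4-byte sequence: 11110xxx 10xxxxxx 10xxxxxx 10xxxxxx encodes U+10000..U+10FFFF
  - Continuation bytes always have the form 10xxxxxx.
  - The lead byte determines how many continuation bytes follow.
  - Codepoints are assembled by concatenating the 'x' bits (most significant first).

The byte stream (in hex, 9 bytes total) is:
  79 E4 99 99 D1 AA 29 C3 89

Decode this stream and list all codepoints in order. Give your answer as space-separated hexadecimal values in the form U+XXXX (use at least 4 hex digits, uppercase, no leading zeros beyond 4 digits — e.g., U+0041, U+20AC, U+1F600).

Byte[0]=79: 1-byte ASCII. cp=U+0079
Byte[1]=E4: 3-byte lead, need 2 cont bytes. acc=0x4
Byte[2]=99: continuation. acc=(acc<<6)|0x19=0x119
Byte[3]=99: continuation. acc=(acc<<6)|0x19=0x4659
Completed: cp=U+4659 (starts at byte 1)
Byte[4]=D1: 2-byte lead, need 1 cont bytes. acc=0x11
Byte[5]=AA: continuation. acc=(acc<<6)|0x2A=0x46A
Completed: cp=U+046A (starts at byte 4)
Byte[6]=29: 1-byte ASCII. cp=U+0029
Byte[7]=C3: 2-byte lead, need 1 cont bytes. acc=0x3
Byte[8]=89: continuation. acc=(acc<<6)|0x09=0xC9
Completed: cp=U+00C9 (starts at byte 7)

Answer: U+0079 U+4659 U+046A U+0029 U+00C9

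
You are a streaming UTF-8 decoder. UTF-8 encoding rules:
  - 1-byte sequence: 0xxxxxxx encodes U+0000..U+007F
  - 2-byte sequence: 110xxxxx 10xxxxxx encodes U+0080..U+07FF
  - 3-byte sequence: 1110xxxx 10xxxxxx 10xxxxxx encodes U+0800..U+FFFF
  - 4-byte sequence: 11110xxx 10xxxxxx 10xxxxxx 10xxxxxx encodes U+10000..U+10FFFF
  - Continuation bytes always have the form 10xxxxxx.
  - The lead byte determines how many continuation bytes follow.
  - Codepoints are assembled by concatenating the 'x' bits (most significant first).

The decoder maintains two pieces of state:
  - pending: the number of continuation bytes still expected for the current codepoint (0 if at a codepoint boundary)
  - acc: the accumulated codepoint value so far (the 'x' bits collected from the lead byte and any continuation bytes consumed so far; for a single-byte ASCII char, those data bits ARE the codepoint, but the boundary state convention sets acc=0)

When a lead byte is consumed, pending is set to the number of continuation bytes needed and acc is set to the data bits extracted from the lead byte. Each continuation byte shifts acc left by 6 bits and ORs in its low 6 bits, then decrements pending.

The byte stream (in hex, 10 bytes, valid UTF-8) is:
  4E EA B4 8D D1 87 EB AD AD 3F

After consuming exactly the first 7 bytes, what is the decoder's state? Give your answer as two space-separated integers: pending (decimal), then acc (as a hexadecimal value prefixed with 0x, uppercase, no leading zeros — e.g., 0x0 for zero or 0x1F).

Byte[0]=4E: 1-byte. pending=0, acc=0x0
Byte[1]=EA: 3-byte lead. pending=2, acc=0xA
Byte[2]=B4: continuation. acc=(acc<<6)|0x34=0x2B4, pending=1
Byte[3]=8D: continuation. acc=(acc<<6)|0x0D=0xAD0D, pending=0
Byte[4]=D1: 2-byte lead. pending=1, acc=0x11
Byte[5]=87: continuation. acc=(acc<<6)|0x07=0x447, pending=0
Byte[6]=EB: 3-byte lead. pending=2, acc=0xB

Answer: 2 0xB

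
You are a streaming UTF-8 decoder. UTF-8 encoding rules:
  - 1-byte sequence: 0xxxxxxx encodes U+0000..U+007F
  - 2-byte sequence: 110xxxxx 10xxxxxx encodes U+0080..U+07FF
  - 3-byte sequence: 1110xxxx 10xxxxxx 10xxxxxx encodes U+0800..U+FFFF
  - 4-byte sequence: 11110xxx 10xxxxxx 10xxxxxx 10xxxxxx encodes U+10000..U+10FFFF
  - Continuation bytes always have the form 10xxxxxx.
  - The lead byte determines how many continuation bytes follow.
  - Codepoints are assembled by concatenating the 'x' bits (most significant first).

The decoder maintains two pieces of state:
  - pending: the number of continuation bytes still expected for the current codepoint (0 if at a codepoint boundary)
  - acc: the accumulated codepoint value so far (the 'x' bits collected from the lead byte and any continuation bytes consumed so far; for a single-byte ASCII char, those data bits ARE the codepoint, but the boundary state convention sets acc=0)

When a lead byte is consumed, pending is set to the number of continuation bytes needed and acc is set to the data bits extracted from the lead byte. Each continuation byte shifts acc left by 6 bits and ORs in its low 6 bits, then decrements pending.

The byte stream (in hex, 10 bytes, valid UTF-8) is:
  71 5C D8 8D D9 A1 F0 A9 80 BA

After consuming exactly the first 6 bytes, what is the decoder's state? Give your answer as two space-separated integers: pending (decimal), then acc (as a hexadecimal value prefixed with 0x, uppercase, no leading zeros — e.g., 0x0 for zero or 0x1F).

Answer: 0 0x661

Derivation:
Byte[0]=71: 1-byte. pending=0, acc=0x0
Byte[1]=5C: 1-byte. pending=0, acc=0x0
Byte[2]=D8: 2-byte lead. pending=1, acc=0x18
Byte[3]=8D: continuation. acc=(acc<<6)|0x0D=0x60D, pending=0
Byte[4]=D9: 2-byte lead. pending=1, acc=0x19
Byte[5]=A1: continuation. acc=(acc<<6)|0x21=0x661, pending=0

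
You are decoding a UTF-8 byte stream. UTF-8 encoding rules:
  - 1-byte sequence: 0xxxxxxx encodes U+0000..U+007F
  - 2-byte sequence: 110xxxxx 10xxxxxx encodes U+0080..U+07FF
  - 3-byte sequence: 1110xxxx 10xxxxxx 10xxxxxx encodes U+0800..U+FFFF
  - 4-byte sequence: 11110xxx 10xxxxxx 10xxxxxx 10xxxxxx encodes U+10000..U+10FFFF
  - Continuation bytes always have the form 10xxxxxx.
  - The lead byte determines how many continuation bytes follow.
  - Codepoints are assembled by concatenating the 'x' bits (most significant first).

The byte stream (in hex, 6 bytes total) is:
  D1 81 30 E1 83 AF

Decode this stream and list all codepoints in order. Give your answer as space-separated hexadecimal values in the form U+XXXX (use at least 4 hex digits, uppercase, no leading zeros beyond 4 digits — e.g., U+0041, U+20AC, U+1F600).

Byte[0]=D1: 2-byte lead, need 1 cont bytes. acc=0x11
Byte[1]=81: continuation. acc=(acc<<6)|0x01=0x441
Completed: cp=U+0441 (starts at byte 0)
Byte[2]=30: 1-byte ASCII. cp=U+0030
Byte[3]=E1: 3-byte lead, need 2 cont bytes. acc=0x1
Byte[4]=83: continuation. acc=(acc<<6)|0x03=0x43
Byte[5]=AF: continuation. acc=(acc<<6)|0x2F=0x10EF
Completed: cp=U+10EF (starts at byte 3)

Answer: U+0441 U+0030 U+10EF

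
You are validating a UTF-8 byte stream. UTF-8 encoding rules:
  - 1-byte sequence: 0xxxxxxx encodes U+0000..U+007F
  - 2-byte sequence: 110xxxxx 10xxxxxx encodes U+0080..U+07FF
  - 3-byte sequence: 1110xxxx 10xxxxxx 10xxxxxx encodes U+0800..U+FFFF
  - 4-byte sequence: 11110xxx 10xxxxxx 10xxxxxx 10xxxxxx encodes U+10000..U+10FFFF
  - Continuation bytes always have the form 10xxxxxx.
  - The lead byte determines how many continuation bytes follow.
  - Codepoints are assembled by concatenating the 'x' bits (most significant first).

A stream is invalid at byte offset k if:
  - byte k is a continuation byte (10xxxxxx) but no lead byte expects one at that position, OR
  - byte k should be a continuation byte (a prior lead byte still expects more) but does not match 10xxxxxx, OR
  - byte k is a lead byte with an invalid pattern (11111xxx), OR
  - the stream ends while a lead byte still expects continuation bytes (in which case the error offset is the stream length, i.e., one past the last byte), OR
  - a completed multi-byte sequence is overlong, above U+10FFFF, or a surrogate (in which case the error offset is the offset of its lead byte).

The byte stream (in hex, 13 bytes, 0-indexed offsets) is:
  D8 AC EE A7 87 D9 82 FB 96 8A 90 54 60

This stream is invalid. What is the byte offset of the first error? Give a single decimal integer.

Byte[0]=D8: 2-byte lead, need 1 cont bytes. acc=0x18
Byte[1]=AC: continuation. acc=(acc<<6)|0x2C=0x62C
Completed: cp=U+062C (starts at byte 0)
Byte[2]=EE: 3-byte lead, need 2 cont bytes. acc=0xE
Byte[3]=A7: continuation. acc=(acc<<6)|0x27=0x3A7
Byte[4]=87: continuation. acc=(acc<<6)|0x07=0xE9C7
Completed: cp=U+E9C7 (starts at byte 2)
Byte[5]=D9: 2-byte lead, need 1 cont bytes. acc=0x19
Byte[6]=82: continuation. acc=(acc<<6)|0x02=0x642
Completed: cp=U+0642 (starts at byte 5)
Byte[7]=FB: INVALID lead byte (not 0xxx/110x/1110/11110)

Answer: 7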